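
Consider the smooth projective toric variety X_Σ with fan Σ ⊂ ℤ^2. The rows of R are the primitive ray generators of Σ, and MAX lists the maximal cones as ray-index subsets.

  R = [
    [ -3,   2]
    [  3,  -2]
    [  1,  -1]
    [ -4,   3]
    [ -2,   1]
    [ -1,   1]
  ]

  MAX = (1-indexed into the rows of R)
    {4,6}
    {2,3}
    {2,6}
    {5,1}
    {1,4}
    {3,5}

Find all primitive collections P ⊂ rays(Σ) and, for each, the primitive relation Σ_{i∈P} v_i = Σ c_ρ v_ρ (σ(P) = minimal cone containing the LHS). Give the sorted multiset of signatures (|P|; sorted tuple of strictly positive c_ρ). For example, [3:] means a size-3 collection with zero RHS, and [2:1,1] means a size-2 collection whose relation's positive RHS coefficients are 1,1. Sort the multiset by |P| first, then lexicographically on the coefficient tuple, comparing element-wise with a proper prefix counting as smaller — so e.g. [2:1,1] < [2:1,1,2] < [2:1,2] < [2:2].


9 minimal non-faces of Δ(Σ) (on 6 rays):

  P = {1,2}:  v_{1} + v_{2} = 0  so sig = [2:]
  P = {3,6}:  v_{3} + v_{6} = 0  so sig = [2:]
  P = {1,3}:  v_{1} + v_{3} = v_{5}  so sig = [2:1]
  P = {1,6}:  v_{1} + v_{6} = v_{4}  so sig = [2:1]
  P = {2,4}:  v_{2} + v_{4} = v_{6}  so sig = [2:1]
  P = {2,5}:  v_{2} + v_{5} = v_{3}  so sig = [2:1]
  P = {3,4}:  v_{3} + v_{4} = v_{1}  so sig = [2:1]
  P = {5,6}:  v_{5} + v_{6} = v_{1}  so sig = [2:1]
  P = {4,5}:  v_{4} + v_{5} = 2·v_{1}  so sig = [2:2]

Signatures (|P|; sorted positive RHS coefficients), sorted:
    [2:]
    [2:]
    [2:1]
    [2:1]
    [2:1]
    [2:1]
    [2:1]
    [2:1]
    [2:2]


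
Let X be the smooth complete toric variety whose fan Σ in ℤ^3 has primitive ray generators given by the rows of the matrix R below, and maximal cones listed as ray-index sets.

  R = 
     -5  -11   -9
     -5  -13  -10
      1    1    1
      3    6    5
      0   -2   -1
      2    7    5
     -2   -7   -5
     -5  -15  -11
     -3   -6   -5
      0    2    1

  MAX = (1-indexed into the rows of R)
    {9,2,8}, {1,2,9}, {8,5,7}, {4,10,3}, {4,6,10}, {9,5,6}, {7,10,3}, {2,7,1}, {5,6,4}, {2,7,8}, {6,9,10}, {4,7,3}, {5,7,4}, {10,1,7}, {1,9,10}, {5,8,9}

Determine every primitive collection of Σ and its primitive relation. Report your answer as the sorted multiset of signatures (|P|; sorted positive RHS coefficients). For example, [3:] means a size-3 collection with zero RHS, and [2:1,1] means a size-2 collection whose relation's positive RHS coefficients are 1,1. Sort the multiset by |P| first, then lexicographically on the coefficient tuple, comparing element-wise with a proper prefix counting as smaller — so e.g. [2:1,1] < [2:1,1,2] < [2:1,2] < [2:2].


Minimal non-faces — 22 found among 10 rays, 16 max cones:

  P = {4,9}:  v_{4} + v_{9} = 0 — sig = [2:]
  P = {5,10}:  v_{5} + v_{10} = 0 — sig = [2:]
  P = {6,7}:  v_{6} + v_{7} = 0 — sig = [2:]
  P = {1,5}:  v_{1} + v_{5} = v_{2} — sig = [2:1]
  P = {2,4}:  v_{2} + v_{4} = v_{7} — sig = [2:1]
  P = {2,5}:  v_{2} + v_{5} = v_{8} — sig = [2:1]
  P = {2,6}:  v_{2} + v_{6} = v_{9} — sig = [2:1]
  P = {2,10}:  v_{2} + v_{10} = v_{1} — sig = [2:1]
  P = {7,9}:  v_{7} + v_{9} = v_{2} — sig = [2:1]
  P = {8,10}:  v_{8} + v_{10} = v_{2} — sig = [2:1]
  P = {1,4}:  v_{1} + v_{4} = v_{7} + v_{10} — sig = [2:1,1]
  P = {1,6}:  v_{1} + v_{6} = v_{9} + v_{10} — sig = [2:1,1]
  P = {3,5}:  v_{3} + v_{5} = v_{4} + v_{7} — sig = [2:1,1]
  P = {3,6}:  v_{3} + v_{6} = v_{4} + v_{10} — sig = [2:1,1]
  P = {3,9}:  v_{3} + v_{9} = v_{7} + v_{10} — sig = [2:1,1]
  P = {4,8}:  v_{4} + v_{8} = v_{5} + v_{7} — sig = [2:1,1]
  P = {6,8}:  v_{6} + v_{8} = v_{5} + v_{9} — sig = [2:1,1]
  P = {2,3}:  v_{2} + v_{3} = 2·v_{7} + v_{10} — sig = [2:1,2]
  P = {1,8}:  v_{1} + v_{8} = 2·v_{2} — sig = [2:2]
  P = {3,8}:  v_{3} + v_{8} = 2·v_{7} — sig = [2:2]
  P = {1,3}:  v_{1} + v_{3} = 2·v_{7} + 2·v_{10} — sig = [2:2,2]
  P = {4,7,10}:  v_{4} + v_{7} + v_{10} = v_{3} — sig = [3:1]

Hence PRS(X_Σ) =
{ [2:] ×3,  [2:1] ×7,  [2:1,1] ×7,  [2:1,2],  [2:2] ×2,  [2:2,2],  [3:1] }


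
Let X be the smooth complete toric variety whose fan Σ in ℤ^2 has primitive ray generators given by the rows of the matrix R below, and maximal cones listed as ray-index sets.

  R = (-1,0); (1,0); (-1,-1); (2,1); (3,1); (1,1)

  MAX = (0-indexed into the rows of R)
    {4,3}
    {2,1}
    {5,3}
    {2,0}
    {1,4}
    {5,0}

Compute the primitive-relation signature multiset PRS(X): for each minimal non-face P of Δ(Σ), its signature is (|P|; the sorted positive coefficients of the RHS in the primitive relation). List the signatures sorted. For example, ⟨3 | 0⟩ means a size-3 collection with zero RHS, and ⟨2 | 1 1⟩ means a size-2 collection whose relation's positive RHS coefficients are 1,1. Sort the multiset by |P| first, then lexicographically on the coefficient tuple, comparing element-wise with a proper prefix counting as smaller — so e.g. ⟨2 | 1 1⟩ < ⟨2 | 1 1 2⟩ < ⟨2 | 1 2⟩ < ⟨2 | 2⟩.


The 9 primitive collections of Σ (r=6, n=2):

  P={0,1}:  v_{0} + v_{1} = 0  so sig = ⟨2 | 0⟩
  P={2,5}:  v_{2} + v_{5} = 0  so sig = ⟨2 | 0⟩
  P={0,3}:  v_{0} + v_{3} = v_{5}  so sig = ⟨2 | 1⟩
  P={0,4}:  v_{0} + v_{4} = v_{3}  so sig = ⟨2 | 1⟩
  P={1,3}:  v_{1} + v_{3} = v_{4}  so sig = ⟨2 | 1⟩
  P={1,5}:  v_{1} + v_{5} = v_{3}  so sig = ⟨2 | 1⟩
  P={2,3}:  v_{2} + v_{3} = v_{1}  so sig = ⟨2 | 1⟩
  P={2,4}:  v_{2} + v_{4} = 2·v_{1}  so sig = ⟨2 | 2⟩
  P={4,5}:  v_{4} + v_{5} = 2·v_{3}  so sig = ⟨2 | 2⟩

Sorted signature multiset PRS(X):
{ ⟨2 | 0⟩ ×2,  ⟨2 | 1⟩ ×5,  ⟨2 | 2⟩ ×2 }


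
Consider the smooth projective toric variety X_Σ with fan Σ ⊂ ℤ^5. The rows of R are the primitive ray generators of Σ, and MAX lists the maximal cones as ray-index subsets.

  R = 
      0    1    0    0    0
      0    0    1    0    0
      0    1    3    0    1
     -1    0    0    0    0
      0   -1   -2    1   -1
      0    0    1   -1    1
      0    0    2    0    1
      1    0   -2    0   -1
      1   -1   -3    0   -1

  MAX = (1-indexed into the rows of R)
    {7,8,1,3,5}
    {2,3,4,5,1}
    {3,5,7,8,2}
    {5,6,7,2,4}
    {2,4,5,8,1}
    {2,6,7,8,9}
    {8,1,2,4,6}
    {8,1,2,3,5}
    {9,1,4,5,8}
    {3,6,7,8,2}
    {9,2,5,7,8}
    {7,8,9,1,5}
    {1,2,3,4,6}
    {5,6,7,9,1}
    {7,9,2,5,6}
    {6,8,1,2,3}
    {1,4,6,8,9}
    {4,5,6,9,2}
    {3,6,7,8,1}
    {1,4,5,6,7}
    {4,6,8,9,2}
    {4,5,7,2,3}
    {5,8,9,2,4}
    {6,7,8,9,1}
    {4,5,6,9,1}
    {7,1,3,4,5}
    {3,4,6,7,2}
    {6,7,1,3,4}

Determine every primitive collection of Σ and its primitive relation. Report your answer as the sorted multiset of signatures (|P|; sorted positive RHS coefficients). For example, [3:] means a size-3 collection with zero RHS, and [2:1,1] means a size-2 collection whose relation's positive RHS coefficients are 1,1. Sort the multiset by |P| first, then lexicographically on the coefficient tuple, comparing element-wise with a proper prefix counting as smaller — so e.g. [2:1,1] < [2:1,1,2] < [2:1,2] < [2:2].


Δ(Σ) — 9 vertices, 9 min non-faces:

  {3,9}:  v_{3} + v_{9} = v_{7} + v_{8} ; sig = [2:1,1]
  {4,7,8}:  v_{4} + v_{7} + v_{8} = 0 ; sig = [3:]
  {1,2,7}:  v_{1} + v_{2} + v_{7} = v_{3} ; sig = [3:1]
  {1,2,9}:  v_{1} + v_{2} + v_{9} = v_{8} ; sig = [3:1]
  {3,5,6}:  v_{3} + v_{5} + v_{6} = v_{7} ; sig = [3:1]
  {5,6,8}:  v_{5} + v_{6} + v_{8} = v_{9} ; sig = [3:1]
  {3,4,8}:  v_{3} + v_{4} + v_{8} = v_{1} + v_{2} ; sig = [3:1,1]
  {4,7,9}:  v_{4} + v_{7} + v_{9} = v_{5} + v_{6} ; sig = [3:1,1]
  {1,2,5,6}:  v_{1} + v_{2} + v_{5} + v_{6} = 0 ; sig = [4:]

Sorted signature multiset PRS(X):
[[2:1,1], [3:], [3:1], [3:1], [3:1], [3:1], [3:1,1], [3:1,1], [4:]]


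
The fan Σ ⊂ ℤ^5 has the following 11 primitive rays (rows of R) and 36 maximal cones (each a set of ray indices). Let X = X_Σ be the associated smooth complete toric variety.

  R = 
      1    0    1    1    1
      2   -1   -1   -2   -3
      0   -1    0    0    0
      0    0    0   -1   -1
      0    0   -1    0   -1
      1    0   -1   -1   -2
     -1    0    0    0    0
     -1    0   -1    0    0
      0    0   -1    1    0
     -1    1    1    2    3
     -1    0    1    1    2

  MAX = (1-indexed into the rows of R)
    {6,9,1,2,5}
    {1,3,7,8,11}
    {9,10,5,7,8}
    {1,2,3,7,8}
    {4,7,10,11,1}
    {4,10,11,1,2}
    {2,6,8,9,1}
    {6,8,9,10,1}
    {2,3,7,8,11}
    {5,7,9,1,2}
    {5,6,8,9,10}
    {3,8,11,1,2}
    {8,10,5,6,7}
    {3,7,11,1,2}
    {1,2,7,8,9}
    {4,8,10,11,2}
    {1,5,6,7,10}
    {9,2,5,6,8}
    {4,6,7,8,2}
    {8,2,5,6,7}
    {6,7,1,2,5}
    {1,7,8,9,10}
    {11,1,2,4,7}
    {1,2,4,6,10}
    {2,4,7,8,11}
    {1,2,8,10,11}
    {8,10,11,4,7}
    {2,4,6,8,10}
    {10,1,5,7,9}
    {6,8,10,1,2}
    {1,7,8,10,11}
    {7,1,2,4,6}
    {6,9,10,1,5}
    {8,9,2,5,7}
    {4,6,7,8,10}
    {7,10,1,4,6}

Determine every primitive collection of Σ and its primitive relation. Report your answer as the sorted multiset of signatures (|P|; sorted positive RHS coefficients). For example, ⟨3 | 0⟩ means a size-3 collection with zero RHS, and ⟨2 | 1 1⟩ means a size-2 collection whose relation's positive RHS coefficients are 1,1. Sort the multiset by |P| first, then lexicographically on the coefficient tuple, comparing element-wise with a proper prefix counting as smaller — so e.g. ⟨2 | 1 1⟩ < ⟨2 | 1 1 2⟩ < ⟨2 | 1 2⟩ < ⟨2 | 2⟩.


Δ(Σ) — 11 vertices, 18 min non-faces:

  P = {6,11}:  v_{6} + v_{11} = 0  ⟹  sig = ⟨2 | 0⟩
  P = {4,9}:  v_{4} + v_{9} = v_{5}  ⟹  sig = ⟨2 | 1⟩
  P = {4,5}:  v_{4} + v_{5} = v_{6} + v_{7}  ⟹  sig = ⟨2 | 1 1⟩
  P = {3,4}:  v_{3} + v_{4} = v_{2} + v_{7} + v_{11}  ⟹  sig = ⟨2 | 1 1 1⟩
  P = {3,10}:  v_{3} + v_{10} = v_{1} + v_{8} + v_{11}  ⟹  sig = ⟨2 | 1 1 1⟩
  P = {5,11}:  v_{5} + v_{11} = v_{1} + v_{7} + v_{8}  ⟹  sig = ⟨2 | 1 1 1⟩
  P = {3,6}:  v_{3} + v_{6} = v_{1} + v_{2} + v_{7} + v_{8}  ⟹  sig = ⟨2 | 1 1 1 1⟩
  P = {9,11}:  v_{9} + v_{11} = 2·v_{1} + v_{7} + 2·v_{8}  ⟹  sig = ⟨2 | 1 2 2⟩
  P = {3,5}:  v_{3} + v_{5} = 2·v_{1} + v_{2} + 2·v_{7} + 2·v_{8}  ⟹  sig = ⟨2 | 1 2 2 2⟩
  P = {3,9}:  v_{3} + v_{9} = 3·v_{1} + v_{2} + 2·v_{7} + 3·v_{8}  ⟹  sig = ⟨2 | 1 2 3 3⟩
  P = {1,4,8}:  v_{1} + v_{4} + v_{8} = 0  ⟹  sig = ⟨3 | 0⟩
  P = {2,7,10}:  v_{2} + v_{7} + v_{10} = 0  ⟹  sig = ⟨3 | 0⟩
  P = {1,5,8}:  v_{1} + v_{5} + v_{8} = v_{9}  ⟹  sig = ⟨3 | 1⟩
  P = {2,5,10}:  v_{2} + v_{5} + v_{10} = v_{1} + v_{6} + v_{8}  ⟹  sig = ⟨3 | 1 1 1⟩
  P = {2,9,10}:  v_{2} + v_{9} + v_{10} = 2·v_{1} + v_{6} + 2·v_{8}  ⟹  sig = ⟨3 | 1 2 2⟩
  P = {6,7,9}:  v_{6} + v_{7} + v_{9} = 2·v_{5}  ⟹  sig = ⟨3 | 2⟩
  P = {1,6,7,8}:  v_{1} + v_{6} + v_{7} + v_{8} = v_{5}  ⟹  sig = ⟨4 | 1⟩
  P = {1,2,7,8,11}:  v_{1} + v_{2} + v_{7} + v_{8} + v_{11} = v_{3}  ⟹  sig = ⟨5 | 1⟩

Signatures (|P|; sorted positive RHS coefficients), sorted:
{ ⟨2 | 0⟩,  ⟨2 | 1⟩,  ⟨2 | 1 1⟩,  ⟨2 | 1 1 1⟩ ×3,  ⟨2 | 1 1 1 1⟩,  ⟨2 | 1 2 2⟩,  ⟨2 | 1 2 2 2⟩,  ⟨2 | 1 2 3 3⟩,  ⟨3 | 0⟩ ×2,  ⟨3 | 1⟩,  ⟨3 | 1 1 1⟩,  ⟨3 | 1 2 2⟩,  ⟨3 | 2⟩,  ⟨4 | 1⟩,  ⟨5 | 1⟩ }


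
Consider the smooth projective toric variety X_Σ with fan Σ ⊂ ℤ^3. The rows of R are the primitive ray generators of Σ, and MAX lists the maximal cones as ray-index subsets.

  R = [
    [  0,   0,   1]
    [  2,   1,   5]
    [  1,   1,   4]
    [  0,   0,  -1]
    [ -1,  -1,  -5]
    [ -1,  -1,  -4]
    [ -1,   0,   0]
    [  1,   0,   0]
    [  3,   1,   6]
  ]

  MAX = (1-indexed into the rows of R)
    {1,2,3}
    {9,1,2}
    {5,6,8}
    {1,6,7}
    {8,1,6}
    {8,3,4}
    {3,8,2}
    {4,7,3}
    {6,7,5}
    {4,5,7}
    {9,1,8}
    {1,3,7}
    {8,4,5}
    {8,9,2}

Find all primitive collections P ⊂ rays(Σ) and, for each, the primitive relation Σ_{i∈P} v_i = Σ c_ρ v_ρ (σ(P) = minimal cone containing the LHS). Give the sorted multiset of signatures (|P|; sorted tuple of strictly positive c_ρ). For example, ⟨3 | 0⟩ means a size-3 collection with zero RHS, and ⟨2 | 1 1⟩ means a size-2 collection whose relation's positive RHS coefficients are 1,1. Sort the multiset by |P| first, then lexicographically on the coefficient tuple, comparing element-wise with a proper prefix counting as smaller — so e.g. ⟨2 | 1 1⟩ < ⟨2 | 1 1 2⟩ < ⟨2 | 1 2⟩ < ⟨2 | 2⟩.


Minimal non-faces — 17 found among 9 rays, 14 max cones:

  • {1,4}:  v_{1} + v_{4} = 0  ⟹  sig = ⟨2 | 0⟩
  • {3,6}:  v_{3} + v_{6} = 0  ⟹  sig = ⟨2 | 0⟩
  • {7,8}:  v_{7} + v_{8} = 0  ⟹  sig = ⟨2 | 0⟩
  • {1,5}:  v_{1} + v_{5} = v_{6}  ⟹  sig = ⟨2 | 1⟩
  • {2,5}:  v_{2} + v_{5} = v_{8}  ⟹  sig = ⟨2 | 1⟩
  • {3,5}:  v_{3} + v_{5} = v_{4}  ⟹  sig = ⟨2 | 1⟩
  • {4,6}:  v_{4} + v_{6} = v_{5}  ⟹  sig = ⟨2 | 1⟩
  • {2,4}:  v_{2} + v_{4} = v_{3} + v_{8}  ⟹  sig = ⟨2 | 1 1⟩
  • {2,6}:  v_{2} + v_{6} = v_{1} + v_{8}  ⟹  sig = ⟨2 | 1 1⟩
  • {2,7}:  v_{2} + v_{7} = v_{1} + v_{3}  ⟹  sig = ⟨2 | 1 1⟩
  • {4,9}:  v_{4} + v_{9} = v_{2} + v_{8}  ⟹  sig = ⟨2 | 1 1⟩
  • {7,9}:  v_{7} + v_{9} = v_{1} + v_{2}  ⟹  sig = ⟨2 | 1 1⟩
  • {5,9}:  v_{5} + v_{9} = v_{1} + 2·v_{8}  ⟹  sig = ⟨2 | 1 2⟩
  • {3,9}:  v_{3} + v_{9} = 2·v_{2}  ⟹  sig = ⟨2 | 2⟩
  • {6,9}:  v_{6} + v_{9} = 2·v_{1} + 2·v_{8}  ⟹  sig = ⟨2 | 2 2⟩
  • {1,2,8}:  v_{1} + v_{2} + v_{8} = v_{9}  ⟹  sig = ⟨3 | 1⟩
  • {1,3,8}:  v_{1} + v_{3} + v_{8} = v_{2}  ⟹  sig = ⟨3 | 1⟩

Hence PRS(X_Σ) =
{ ⟨2 | 0⟩ ×3,  ⟨2 | 1⟩ ×4,  ⟨2 | 1 1⟩ ×5,  ⟨2 | 1 2⟩,  ⟨2 | 2⟩,  ⟨2 | 2 2⟩,  ⟨3 | 1⟩ ×2 }


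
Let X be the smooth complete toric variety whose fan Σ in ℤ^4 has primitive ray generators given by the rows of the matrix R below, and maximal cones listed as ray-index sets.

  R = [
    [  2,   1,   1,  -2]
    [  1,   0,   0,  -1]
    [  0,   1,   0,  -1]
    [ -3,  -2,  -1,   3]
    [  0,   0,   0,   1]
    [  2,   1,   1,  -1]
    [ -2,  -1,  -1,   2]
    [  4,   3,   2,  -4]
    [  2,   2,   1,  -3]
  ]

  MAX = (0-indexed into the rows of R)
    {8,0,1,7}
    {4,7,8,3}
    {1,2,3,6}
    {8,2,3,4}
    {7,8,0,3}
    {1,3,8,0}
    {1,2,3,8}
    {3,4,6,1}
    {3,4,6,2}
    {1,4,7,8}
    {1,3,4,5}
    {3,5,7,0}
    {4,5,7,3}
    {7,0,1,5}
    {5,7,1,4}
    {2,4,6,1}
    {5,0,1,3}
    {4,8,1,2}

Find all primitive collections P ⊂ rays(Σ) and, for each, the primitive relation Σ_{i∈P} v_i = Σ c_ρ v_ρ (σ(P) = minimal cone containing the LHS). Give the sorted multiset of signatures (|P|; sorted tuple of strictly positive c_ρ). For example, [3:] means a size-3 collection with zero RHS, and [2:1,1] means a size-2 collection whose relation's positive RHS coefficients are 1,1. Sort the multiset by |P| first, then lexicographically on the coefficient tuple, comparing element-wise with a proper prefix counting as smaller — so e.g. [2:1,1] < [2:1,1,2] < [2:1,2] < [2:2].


Minimal non-faces — 12 found among 9 rays, 18 max cones:

  P={0,6}:  v_{0} + v_{6} = 0  so sig = [2:]
  P={0,2}:  v_{0} + v_{2} = v_{8}  so sig = [2:1]
  P={0,4}:  v_{0} + v_{4} = v_{5}  so sig = [2:1]
  P={5,6}:  v_{5} + v_{6} = v_{4}  so sig = [2:1]
  P={5,8}:  v_{5} + v_{8} = v_{7}  so sig = [2:1]
  P={6,8}:  v_{6} + v_{8} = v_{2}  so sig = [2:1]
  P={2,5}:  v_{2} + v_{5} = v_{4} + v_{8}  so sig = [2:1,1]
  P={6,7}:  v_{6} + v_{7} = v_{4} + v_{8}  so sig = [2:1,1]
  P={2,7}:  v_{2} + v_{7} = v_{4} + 2·v_{8}  so sig = [2:1,2]
  P={1,3,7}:  v_{1} + v_{3} + v_{7} = v_{0}  so sig = [3:1]
  P={1,3,4,8}:  v_{1} + v_{3} + v_{4} + v_{8} = 0  so sig = [4:]
  P={1,2,3,4}:  v_{1} + v_{2} + v_{3} + v_{4} = v_{6}  so sig = [4:1]

Sorted signature multiset PRS(X):
    |P|=2: 9 collections, coeffs (), (1), (1), (1), (1), (1), (1,1), (1,1), (1,2)
    |P|=3: 1 collection, coeffs (1)
    |P|=4: 2 collections, coeffs (), (1)


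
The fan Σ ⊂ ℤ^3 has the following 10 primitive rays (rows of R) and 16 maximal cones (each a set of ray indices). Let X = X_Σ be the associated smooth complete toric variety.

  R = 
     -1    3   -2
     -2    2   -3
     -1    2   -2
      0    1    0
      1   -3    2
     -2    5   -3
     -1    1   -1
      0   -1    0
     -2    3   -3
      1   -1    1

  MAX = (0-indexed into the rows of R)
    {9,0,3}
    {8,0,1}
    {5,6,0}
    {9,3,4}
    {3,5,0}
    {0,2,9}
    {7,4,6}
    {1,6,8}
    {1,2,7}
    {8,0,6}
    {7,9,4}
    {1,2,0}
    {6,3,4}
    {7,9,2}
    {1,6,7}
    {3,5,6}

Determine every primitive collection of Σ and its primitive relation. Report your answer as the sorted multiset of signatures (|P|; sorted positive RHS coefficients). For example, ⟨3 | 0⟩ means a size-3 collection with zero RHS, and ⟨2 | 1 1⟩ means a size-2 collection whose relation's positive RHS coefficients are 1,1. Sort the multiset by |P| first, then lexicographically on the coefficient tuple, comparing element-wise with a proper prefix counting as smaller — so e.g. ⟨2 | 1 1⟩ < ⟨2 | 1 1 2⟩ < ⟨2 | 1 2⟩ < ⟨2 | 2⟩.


The 23 primitive collections of Σ (r=10, n=3):

  • {0,4}:  v_{0} + v_{4} = 0 ; sig = ⟨2 | 0⟩
  • {3,7}:  v_{3} + v_{7} = 0 ; sig = ⟨2 | 0⟩
  • {6,9}:  v_{6} + v_{9} = 0 ; sig = ⟨2 | 0⟩
  • {0,7}:  v_{0} + v_{7} = v_{2} ; sig = ⟨2 | 1⟩
  • {1,3}:  v_{1} + v_{3} = v_{8} ; sig = ⟨2 | 1⟩
  • {2,3}:  v_{2} + v_{3} = v_{0} ; sig = ⟨2 | 1⟩
  • {2,4}:  v_{2} + v_{4} = v_{7} ; sig = ⟨2 | 1⟩
  • {2,6}:  v_{2} + v_{6} = v_{8} ; sig = ⟨2 | 1⟩
  • {7,8}:  v_{7} + v_{8} = v_{1} ; sig = ⟨2 | 1⟩
  • {8,9}:  v_{8} + v_{9} = v_{2} ; sig = ⟨2 | 1⟩
  • {1,9}:  v_{1} + v_{9} = v_{2} + v_{7} ; sig = ⟨2 | 1 1⟩
  • {2,8}:  v_{2} + v_{8} = v_{0} + v_{1} ; sig = ⟨2 | 1 1⟩
  • {3,8}:  v_{3} + v_{8} = v_{0} + v_{6} ; sig = ⟨2 | 1 1⟩
  • {4,5}:  v_{4} + v_{5} = v_{3} + v_{6} ; sig = ⟨2 | 1 1⟩
  • {4,8}:  v_{4} + v_{8} = v_{6} + v_{7} ; sig = ⟨2 | 1 1⟩
  • {5,7}:  v_{5} + v_{7} = v_{0} + v_{6} ; sig = ⟨2 | 1 1⟩
  • {5,9}:  v_{5} + v_{9} = v_{0} + v_{3} ; sig = ⟨2 | 1 1⟩
  • {1,5}:  v_{1} + v_{5} = v_{0} + v_{6} + v_{8} ; sig = ⟨2 | 1 1 1⟩
  • {1,4}:  v_{1} + v_{4} = v_{6} + 2·v_{7} ; sig = ⟨2 | 1 2⟩
  • {2,5}:  v_{2} + v_{5} = 2·v_{0} + v_{6} ; sig = ⟨2 | 1 2⟩
  • {5,8}:  v_{5} + v_{8} = 2·v_{0} + 2·v_{6} ; sig = ⟨2 | 2 2⟩
  • {0,3,6}:  v_{0} + v_{3} + v_{6} = v_{5} ; sig = ⟨3 | 1⟩
  • {0,1,6}:  v_{0} + v_{1} + v_{6} = 2·v_{8} ; sig = ⟨3 | 2⟩

Sorted signature multiset PRS(X):
{ ⟨2 | 0⟩ ×3,  ⟨2 | 1⟩ ×7,  ⟨2 | 1 1⟩ ×7,  ⟨2 | 1 1 1⟩,  ⟨2 | 1 2⟩ ×2,  ⟨2 | 2 2⟩,  ⟨3 | 1⟩,  ⟨3 | 2⟩ }


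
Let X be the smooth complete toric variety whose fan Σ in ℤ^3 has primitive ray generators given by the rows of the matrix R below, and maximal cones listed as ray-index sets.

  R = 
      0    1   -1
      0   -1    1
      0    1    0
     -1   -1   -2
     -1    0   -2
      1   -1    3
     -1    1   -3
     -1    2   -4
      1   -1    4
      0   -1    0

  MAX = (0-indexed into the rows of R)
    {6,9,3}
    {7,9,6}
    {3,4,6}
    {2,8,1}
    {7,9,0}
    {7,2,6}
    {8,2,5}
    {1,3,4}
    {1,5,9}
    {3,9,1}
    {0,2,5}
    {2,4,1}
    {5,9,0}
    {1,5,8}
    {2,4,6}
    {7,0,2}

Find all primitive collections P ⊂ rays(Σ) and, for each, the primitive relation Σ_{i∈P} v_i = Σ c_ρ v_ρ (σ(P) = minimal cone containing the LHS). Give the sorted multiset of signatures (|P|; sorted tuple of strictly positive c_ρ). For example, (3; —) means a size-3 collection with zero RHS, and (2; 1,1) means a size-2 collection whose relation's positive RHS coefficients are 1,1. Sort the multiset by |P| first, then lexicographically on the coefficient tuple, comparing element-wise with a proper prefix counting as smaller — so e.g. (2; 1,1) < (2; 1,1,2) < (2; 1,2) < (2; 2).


Σ has 22 primitive collections:

  • {0,1}:  v_{0} + v_{1} = 0 ; sig = (2; —)
  • {2,9}:  v_{2} + v_{9} = 0 ; sig = (2; —)
  • {5,6}:  v_{5} + v_{6} = 0 ; sig = (2; —)
  • {0,4}:  v_{0} + v_{4} = v_{6} ; sig = (2; 1)
  • {0,6}:  v_{0} + v_{6} = v_{7} ; sig = (2; 1)
  • {1,6}:  v_{1} + v_{6} = v_{4} ; sig = (2; 1)
  • {1,7}:  v_{1} + v_{7} = v_{6} ; sig = (2; 1)
  • {2,3}:  v_{2} + v_{3} = v_{4} ; sig = (2; 1)
  • {4,5}:  v_{4} + v_{5} = v_{1} ; sig = (2; 1)
  • {4,9}:  v_{4} + v_{9} = v_{3} ; sig = (2; 1)
  • {5,7}:  v_{5} + v_{7} = v_{0} ; sig = (2; 1)
  • {7,8}:  v_{7} + v_{8} = v_{2} ; sig = (2; 1)
  • {0,3}:  v_{0} + v_{3} = v_{6} + v_{9} ; sig = (2; 1,1)
  • {0,8}:  v_{0} + v_{8} = v_{2} + v_{5} ; sig = (2; 1,1)
  • {3,5}:  v_{3} + v_{5} = v_{1} + v_{9} ; sig = (2; 1,1)
  • {6,8}:  v_{6} + v_{8} = v_{1} + v_{2} ; sig = (2; 1,1)
  • {8,9}:  v_{8} + v_{9} = v_{1} + v_{5} ; sig = (2; 1,1)
  • {3,7}:  v_{3} + v_{7} = 2·v_{6} + v_{9} ; sig = (2; 1,2)
  • {4,8}:  v_{4} + v_{8} = 2·v_{1} + v_{2} ; sig = (2; 1,2)
  • {3,8}:  v_{3} + v_{8} = 2·v_{1} ; sig = (2; 2)
  • {4,7}:  v_{4} + v_{7} = 2·v_{6} ; sig = (2; 2)
  • {1,2,5}:  v_{1} + v_{2} + v_{5} = v_{8} ; sig = (3; 1)

Signatures (|P|; sorted positive RHS coefficients), sorted:
    (2; —)
    (2; —)
    (2; —)
    (2; 1)
    (2; 1)
    (2; 1)
    (2; 1)
    (2; 1)
    (2; 1)
    (2; 1)
    (2; 1)
    (2; 1)
    (2; 1,1)
    (2; 1,1)
    (2; 1,1)
    (2; 1,1)
    (2; 1,1)
    (2; 1,2)
    (2; 1,2)
    (2; 2)
    (2; 2)
    (3; 1)


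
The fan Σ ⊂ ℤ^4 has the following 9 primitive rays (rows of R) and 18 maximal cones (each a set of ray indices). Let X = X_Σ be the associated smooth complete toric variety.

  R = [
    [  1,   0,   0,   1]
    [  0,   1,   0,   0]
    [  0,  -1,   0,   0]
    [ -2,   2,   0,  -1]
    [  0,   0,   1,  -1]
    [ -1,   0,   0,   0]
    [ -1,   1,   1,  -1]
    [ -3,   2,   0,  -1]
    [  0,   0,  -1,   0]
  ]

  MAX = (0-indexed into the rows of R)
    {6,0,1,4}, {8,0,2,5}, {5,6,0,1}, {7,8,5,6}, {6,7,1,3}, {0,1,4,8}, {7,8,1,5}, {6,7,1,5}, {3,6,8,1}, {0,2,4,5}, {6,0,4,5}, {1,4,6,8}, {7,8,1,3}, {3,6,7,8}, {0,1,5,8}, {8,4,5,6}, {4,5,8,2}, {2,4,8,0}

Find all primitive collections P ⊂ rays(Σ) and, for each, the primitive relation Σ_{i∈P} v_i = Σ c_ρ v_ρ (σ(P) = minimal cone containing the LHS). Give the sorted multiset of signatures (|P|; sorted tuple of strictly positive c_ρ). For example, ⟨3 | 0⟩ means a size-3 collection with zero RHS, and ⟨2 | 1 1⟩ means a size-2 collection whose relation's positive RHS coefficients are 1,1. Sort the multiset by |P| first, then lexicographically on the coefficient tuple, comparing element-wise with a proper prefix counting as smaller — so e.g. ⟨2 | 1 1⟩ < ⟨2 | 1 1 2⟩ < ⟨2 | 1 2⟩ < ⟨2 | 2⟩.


Primitive collections (14):

  {1,2}:  v_{1} + v_{2} = 0  so sig = ⟨2 | 0⟩
  {3,5}:  v_{3} + v_{5} = v_{7}  so sig = ⟨2 | 1⟩
  {2,6}:  v_{2} + v_{6} = v_{4} + v_{5}  so sig = ⟨2 | 1 1⟩
  {2,3}:  v_{2} + v_{3} = v_{5} + v_{6} + v_{8}  so sig = ⟨2 | 1 1 1⟩
  {2,7}:  v_{2} + v_{7} = 2·v_{5} + v_{6} + v_{8}  so sig = ⟨2 | 1 1 2⟩
  {4,7}:  v_{4} + v_{7} = v_{5} + 2·v_{6} + v_{8}  so sig = ⟨2 | 1 1 2⟩
  {0,3}:  v_{0} + v_{3} = 2·v_{1} + v_{5}  so sig = ⟨2 | 1 2⟩
  {3,4}:  v_{3} + v_{4} = 2·v_{6} + v_{8}  so sig = ⟨2 | 1 2⟩
  {0,7}:  v_{0} + v_{7} = 2·v_{1} + 2·v_{5}  so sig = ⟨2 | 2 2⟩
  {0,6,8}:  v_{0} + v_{6} + v_{8} = v_{1}  so sig = ⟨3 | 1⟩
  {1,4,5}:  v_{1} + v_{4} + v_{5} = v_{6}  so sig = ⟨3 | 1⟩
  {0,4,5,8}:  v_{0} + v_{4} + v_{5} + v_{8} = 0  so sig = ⟨4 | 0⟩
  {1,5,6,8}:  v_{1} + v_{5} + v_{6} + v_{8} = v_{3}  so sig = ⟨4 | 1⟩
  {1,6,7,8}:  v_{1} + v_{6} + v_{7} + v_{8} = 2·v_{3}  so sig = ⟨4 | 2⟩

Sorted signature multiset PRS(X):
    |P|=2: 9 collections, coeffs (), (1), (1,1), (1,1,1), (1,1,2), (1,1,2), (1,2), (1,2), (2,2)
    |P|=3: 2 collections, coeffs (1), (1)
    |P|=4: 3 collections, coeffs (), (1), (2)


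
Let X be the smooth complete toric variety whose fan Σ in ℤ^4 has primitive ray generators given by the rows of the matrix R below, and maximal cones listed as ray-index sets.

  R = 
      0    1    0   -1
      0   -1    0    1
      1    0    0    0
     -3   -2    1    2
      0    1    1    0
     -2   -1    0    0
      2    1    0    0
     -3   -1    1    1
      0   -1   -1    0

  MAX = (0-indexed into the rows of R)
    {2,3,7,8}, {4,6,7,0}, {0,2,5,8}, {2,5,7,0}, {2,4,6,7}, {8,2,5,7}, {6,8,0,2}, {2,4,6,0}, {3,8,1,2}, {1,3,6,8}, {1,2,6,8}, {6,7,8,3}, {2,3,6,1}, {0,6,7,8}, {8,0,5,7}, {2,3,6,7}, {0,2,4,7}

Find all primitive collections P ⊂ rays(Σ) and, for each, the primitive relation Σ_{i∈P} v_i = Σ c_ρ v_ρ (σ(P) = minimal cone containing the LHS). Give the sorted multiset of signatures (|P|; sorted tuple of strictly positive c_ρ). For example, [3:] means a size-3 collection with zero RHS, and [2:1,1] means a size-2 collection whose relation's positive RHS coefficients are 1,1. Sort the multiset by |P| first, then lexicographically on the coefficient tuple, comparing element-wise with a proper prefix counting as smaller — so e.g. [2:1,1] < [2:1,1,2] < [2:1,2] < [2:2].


Primitive collections (14):

  P = {0,1}:  v_{0} + v_{1} = 0  ⟹  sig = [2:]
  P = {4,8}:  v_{4} + v_{8} = 0  ⟹  sig = [2:]
  P = {5,6}:  v_{5} + v_{6} = 0  ⟹  sig = [2:]
  P = {0,3}:  v_{0} + v_{3} = v_{7}  ⟹  sig = [2:1]
  P = {1,7}:  v_{1} + v_{7} = v_{3}  ⟹  sig = [2:1]
  P = {1,4}:  v_{1} + v_{4} = v_{2} + v_{6} + v_{7}  ⟹  sig = [2:1,1,1]
  P = {1,5}:  v_{1} + v_{5} = v_{2} + v_{7} + v_{8}  ⟹  sig = [2:1,1,1]
  P = {4,5}:  v_{4} + v_{5} = v_{0} + v_{2} + v_{7}  ⟹  sig = [2:1,1,1]
  P = {3,4}:  v_{3} + v_{4} = v_{2} + v_{6} + 2·v_{7}  ⟹  sig = [2:1,1,2]
  P = {3,5}:  v_{3} + v_{5} = v_{2} + 2·v_{7} + v_{8}  ⟹  sig = [2:1,1,2]
  P = {0,2,6,7}:  v_{0} + v_{2} + v_{6} + v_{7} = v_{4}  ⟹  sig = [4:1]
  P = {0,2,7,8}:  v_{0} + v_{2} + v_{7} + v_{8} = v_{5}  ⟹  sig = [4:1]
  P = {2,6,7,8}:  v_{2} + v_{6} + v_{7} + v_{8} = v_{1}  ⟹  sig = [4:1]
  P = {2,3,6,8}:  v_{2} + v_{3} + v_{6} + v_{8} = 2·v_{1}  ⟹  sig = [4:2]

Signatures (|P|; sorted positive RHS coefficients), sorted:
{ [2:] ×3,  [2:1] ×2,  [2:1,1,1] ×3,  [2:1,1,2] ×2,  [4:1] ×3,  [4:2] }


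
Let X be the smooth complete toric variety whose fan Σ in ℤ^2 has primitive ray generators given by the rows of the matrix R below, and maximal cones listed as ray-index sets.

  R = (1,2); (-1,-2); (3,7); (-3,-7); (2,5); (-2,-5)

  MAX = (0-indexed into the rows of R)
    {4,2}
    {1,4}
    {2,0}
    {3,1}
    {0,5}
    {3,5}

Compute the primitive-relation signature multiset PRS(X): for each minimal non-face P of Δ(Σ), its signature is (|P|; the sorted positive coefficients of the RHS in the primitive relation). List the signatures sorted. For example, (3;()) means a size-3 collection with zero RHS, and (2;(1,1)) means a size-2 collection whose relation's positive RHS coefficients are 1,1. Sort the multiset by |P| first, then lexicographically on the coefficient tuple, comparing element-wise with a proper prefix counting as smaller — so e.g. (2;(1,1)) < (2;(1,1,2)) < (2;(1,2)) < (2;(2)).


9 minimal non-faces of Δ(Σ) (on 6 rays):

  P={0,1}:  v_{0} + v_{1} = 0  ⟹  sig = (2;())
  P={2,3}:  v_{2} + v_{3} = 0  ⟹  sig = (2;())
  P={4,5}:  v_{4} + v_{5} = 0  ⟹  sig = (2;())
  P={0,3}:  v_{0} + v_{3} = v_{5}  ⟹  sig = (2;(1))
  P={0,4}:  v_{0} + v_{4} = v_{2}  ⟹  sig = (2;(1))
  P={1,2}:  v_{1} + v_{2} = v_{4}  ⟹  sig = (2;(1))
  P={1,5}:  v_{1} + v_{5} = v_{3}  ⟹  sig = (2;(1))
  P={2,5}:  v_{2} + v_{5} = v_{0}  ⟹  sig = (2;(1))
  P={3,4}:  v_{3} + v_{4} = v_{1}  ⟹  sig = (2;(1))

so the primitive-relation signature multiset is
{ (2;()) ×3,  (2;(1)) ×6 }


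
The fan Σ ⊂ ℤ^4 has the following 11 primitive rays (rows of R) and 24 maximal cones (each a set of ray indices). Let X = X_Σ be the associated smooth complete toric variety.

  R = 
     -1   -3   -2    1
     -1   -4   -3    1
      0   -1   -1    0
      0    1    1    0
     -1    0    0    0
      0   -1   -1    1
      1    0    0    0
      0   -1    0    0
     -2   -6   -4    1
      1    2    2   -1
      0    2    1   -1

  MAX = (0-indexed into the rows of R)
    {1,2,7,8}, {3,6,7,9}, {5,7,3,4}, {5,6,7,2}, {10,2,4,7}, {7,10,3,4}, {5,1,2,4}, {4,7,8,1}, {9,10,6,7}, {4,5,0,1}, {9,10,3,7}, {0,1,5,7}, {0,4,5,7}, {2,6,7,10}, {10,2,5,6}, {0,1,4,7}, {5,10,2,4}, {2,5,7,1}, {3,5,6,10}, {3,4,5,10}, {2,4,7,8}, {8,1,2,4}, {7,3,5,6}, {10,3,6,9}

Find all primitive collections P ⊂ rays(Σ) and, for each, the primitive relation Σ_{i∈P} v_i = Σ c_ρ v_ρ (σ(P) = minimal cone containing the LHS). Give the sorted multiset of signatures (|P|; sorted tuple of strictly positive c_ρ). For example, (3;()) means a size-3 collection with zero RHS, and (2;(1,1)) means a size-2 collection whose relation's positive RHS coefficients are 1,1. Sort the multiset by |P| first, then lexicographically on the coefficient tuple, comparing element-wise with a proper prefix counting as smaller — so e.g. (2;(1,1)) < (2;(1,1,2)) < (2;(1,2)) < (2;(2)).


25 collections generate NE(X_Σ); each relation:

  {2,3}:  v_{2} + v_{3} = 0  ⇒ sig = (2;())
  {4,6}:  v_{4} + v_{6} = 0  ⇒ sig = (2;())
  {0,2}:  v_{0} + v_{2} = v_{1}  ⇒ sig = (2;(1))
  {0,9}:  v_{0} + v_{9} = v_{7}  ⇒ sig = (2;(1))
  {1,3}:  v_{1} + v_{3} = v_{0}  ⇒ sig = (2;(1))
  {0,10}:  v_{0} + v_{10} = v_{2} + v_{4}  ⇒ sig = (2;(1,1))
  {1,9}:  v_{1} + v_{9} = v_{2} + v_{7}  ⇒ sig = (2;(1,1))
  {5,8}:  v_{5} + v_{8} = v_{0} + v_{1}  ⇒ sig = (2;(1,1))
  {5,9}:  v_{5} + v_{9} = v_{3} + v_{6}  ⇒ sig = (2;(1,1))
  {0,3}:  v_{0} + v_{3} = v_{4} + v_{5} + v_{7}  ⇒ sig = (2;(1,1,1))
  {0,6}:  v_{0} + v_{6} = v_{2} + v_{5} + v_{7}  ⇒ sig = (2;(1,1,1))
  {2,9}:  v_{2} + v_{9} = v_{6} + v_{7} + v_{10}  ⇒ sig = (2;(1,1,1))
  {3,8}:  v_{3} + v_{8} = v_{1} + v_{4} + v_{7}  ⇒ sig = (2;(1,1,1))
  {4,9}:  v_{4} + v_{9} = v_{3} + v_{7} + v_{10}  ⇒ sig = (2;(1,1,1))
  {6,8}:  v_{6} + v_{8} = v_{1} + v_{2} + v_{7}  ⇒ sig = (2;(1,1,1))
  {0,8}:  v_{0} + v_{8} = 2·v_{1} + v_{4} + v_{7}  ⇒ sig = (2;(1,1,2))
  {1,6}:  v_{1} + v_{6} = 2·v_{2} + v_{5} + v_{7}  ⇒ sig = (2;(1,1,2))
  {1,10}:  v_{1} + v_{10} = 2·v_{2} + v_{4}  ⇒ sig = (2;(1,2))
  {8,9}:  v_{8} + v_{9} = 2·v_{2} + v_{4} + 2·v_{7}  ⇒ sig = (2;(1,2,2))
  {8,10}:  v_{8} + v_{10} = 3·v_{2} + 2·v_{4} + v_{7}  ⇒ sig = (2;(1,2,3))
  {5,7,10}:  v_{5} + v_{7} + v_{10} = 0  ⇒ sig = (3;())
  {1,2,4,7}:  v_{1} + v_{2} + v_{4} + v_{7} = v_{8}  ⇒ sig = (4;(1))
  {2,4,5,7}:  v_{2} + v_{4} + v_{5} + v_{7} = v_{0}  ⇒ sig = (4;(1))
  {3,6,7,10}:  v_{3} + v_{6} + v_{7} + v_{10} = v_{9}  ⇒ sig = (4;(1))
  {1,4,5,7}:  v_{1} + v_{4} + v_{5} + v_{7} = 2·v_{0}  ⇒ sig = (4;(2))

Sorted signature multiset PRS(X):
    (2;())
    (2;())
    (2;(1))
    (2;(1))
    (2;(1))
    (2;(1,1))
    (2;(1,1))
    (2;(1,1))
    (2;(1,1))
    (2;(1,1,1))
    (2;(1,1,1))
    (2;(1,1,1))
    (2;(1,1,1))
    (2;(1,1,1))
    (2;(1,1,1))
    (2;(1,1,2))
    (2;(1,1,2))
    (2;(1,2))
    (2;(1,2,2))
    (2;(1,2,3))
    (3;())
    (4;(1))
    (4;(1))
    (4;(1))
    (4;(2))


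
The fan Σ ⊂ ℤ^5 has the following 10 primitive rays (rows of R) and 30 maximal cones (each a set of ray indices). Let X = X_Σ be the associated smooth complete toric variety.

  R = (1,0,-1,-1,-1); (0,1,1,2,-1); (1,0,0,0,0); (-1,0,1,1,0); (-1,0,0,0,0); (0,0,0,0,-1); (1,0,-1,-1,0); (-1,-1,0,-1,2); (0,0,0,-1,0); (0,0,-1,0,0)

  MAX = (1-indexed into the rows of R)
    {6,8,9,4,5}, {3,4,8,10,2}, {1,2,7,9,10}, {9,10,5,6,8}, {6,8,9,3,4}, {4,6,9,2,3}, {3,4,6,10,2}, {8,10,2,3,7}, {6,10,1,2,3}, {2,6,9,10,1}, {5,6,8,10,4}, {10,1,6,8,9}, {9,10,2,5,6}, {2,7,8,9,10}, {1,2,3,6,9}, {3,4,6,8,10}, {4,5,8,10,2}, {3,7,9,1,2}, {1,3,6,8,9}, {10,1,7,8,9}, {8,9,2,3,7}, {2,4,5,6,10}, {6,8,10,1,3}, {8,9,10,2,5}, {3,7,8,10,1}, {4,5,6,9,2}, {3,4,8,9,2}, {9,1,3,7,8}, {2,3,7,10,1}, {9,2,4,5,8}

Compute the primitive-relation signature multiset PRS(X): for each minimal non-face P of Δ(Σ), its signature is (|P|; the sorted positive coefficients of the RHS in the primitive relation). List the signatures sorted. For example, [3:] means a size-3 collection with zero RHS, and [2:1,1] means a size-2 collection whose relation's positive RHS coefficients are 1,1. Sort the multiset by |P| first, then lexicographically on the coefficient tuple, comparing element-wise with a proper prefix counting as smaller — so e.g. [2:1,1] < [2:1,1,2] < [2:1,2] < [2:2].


Minimal non-faces — 10 found among 10 rays, 30 max cones:

  P = {3,5}:  v_{3} + v_{5} = 0  →  sig = [2:]
  P = {4,7}:  v_{4} + v_{7} = 0  →  sig = [2:]
  P = {1,4}:  v_{1} + v_{4} = v_{6}  →  sig = [2:1]
  P = {6,7}:  v_{6} + v_{7} = v_{1}  →  sig = [2:1]
  P = {5,7}:  v_{5} + v_{7} = v_{9} + v_{10}  →  sig = [2:1,1]
  P = {1,5}:  v_{1} + v_{5} = v_{6} + v_{9} + v_{10}  →  sig = [2:1,1,1]
  P = {1,2,8}:  v_{1} + v_{2} + v_{8} = 0  →  sig = [3:]
  P = {2,6,8}:  v_{2} + v_{6} + v_{8} = v_{4}  →  sig = [3:1]
  P = {3,9,10}:  v_{3} + v_{9} + v_{10} = v_{7}  →  sig = [3:1]
  P = {4,9,10}:  v_{4} + v_{9} + v_{10} = v_{5}  →  sig = [3:1]

so the primitive-relation signature multiset is
    |P|=2: 6 collections, coeffs (), (), (1), (1), (1,1), (1,1,1)
    |P|=3: 4 collections, coeffs (), (1), (1), (1)


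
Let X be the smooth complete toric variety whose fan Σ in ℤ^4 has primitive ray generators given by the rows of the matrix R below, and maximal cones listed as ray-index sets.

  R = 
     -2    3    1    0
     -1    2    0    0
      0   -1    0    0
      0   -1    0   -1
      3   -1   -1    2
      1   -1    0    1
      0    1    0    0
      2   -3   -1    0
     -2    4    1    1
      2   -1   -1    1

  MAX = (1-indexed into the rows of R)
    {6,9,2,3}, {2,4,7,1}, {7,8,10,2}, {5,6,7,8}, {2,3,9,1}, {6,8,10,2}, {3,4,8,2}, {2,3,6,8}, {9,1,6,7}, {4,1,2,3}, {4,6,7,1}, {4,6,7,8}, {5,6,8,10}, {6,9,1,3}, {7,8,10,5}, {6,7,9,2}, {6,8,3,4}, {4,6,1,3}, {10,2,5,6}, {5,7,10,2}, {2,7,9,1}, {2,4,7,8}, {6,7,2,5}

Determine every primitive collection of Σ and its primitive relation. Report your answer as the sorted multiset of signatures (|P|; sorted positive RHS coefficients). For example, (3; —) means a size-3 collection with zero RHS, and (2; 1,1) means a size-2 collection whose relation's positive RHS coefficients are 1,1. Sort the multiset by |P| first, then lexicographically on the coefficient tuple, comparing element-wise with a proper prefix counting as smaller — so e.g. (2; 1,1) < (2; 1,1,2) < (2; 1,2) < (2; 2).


Σ has 17 primitive collections:

  {1,8}:  v_{1} + v_{8} = 0 ; sig = (2; —)
  {3,7}:  v_{3} + v_{7} = 0 ; sig = (2; —)
  {4,9}:  v_{4} + v_{9} = v_{1} ; sig = (2; 1)
  {3,5}:  v_{3} + v_{5} = v_{6} + v_{10} ; sig = (2; 1,1)
  {4,10}:  v_{4} + v_{10} = v_{7} + v_{8} ; sig = (2; 1,1)
  {8,9}:  v_{8} + v_{9} = v_{2} + v_{6} ; sig = (2; 1,1)
  {1,10}:  v_{1} + v_{10} = v_{2} + v_{6} + v_{7} ; sig = (2; 1,1,1)
  {3,10}:  v_{3} + v_{10} = v_{2} + v_{6} + v_{8} ; sig = (2; 1,1,1)
  {4,5}:  v_{4} + v_{5} = v_{6} + 2·v_{7} + v_{8} ; sig = (2; 1,1,2)
  {1,5}:  v_{1} + v_{5} = v_{2} + 2·v_{6} + 2·v_{7} ; sig = (2; 1,2,2)
  {9,10}:  v_{9} + v_{10} = 2·v_{2} + 2·v_{6} + v_{7} ; sig = (2; 1,2,2)
  {5,9}:  v_{5} + v_{9} = 2·v_{2} + 3·v_{6} + 2·v_{7} ; sig = (2; 2,2,3)
  {2,4,6}:  v_{2} + v_{4} + v_{6} = 0 ; sig = (3; —)
  {1,2,6}:  v_{1} + v_{2} + v_{6} = v_{9} ; sig = (3; 1)
  {6,7,10}:  v_{6} + v_{7} + v_{10} = v_{5} ; sig = (3; 1)
  {2,5,8}:  v_{2} + v_{5} + v_{8} = 2·v_{10} ; sig = (3; 2)
  {2,6,7,8}:  v_{2} + v_{6} + v_{7} + v_{8} = v_{10} ; sig = (4; 1)

so the primitive-relation signature multiset is
{ (2; —) ×2,  (2; 1),  (2; 1,1) ×3,  (2; 1,1,1) ×2,  (2; 1,1,2),  (2; 1,2,2) ×2,  (2; 2,2,3),  (3; —),  (3; 1) ×2,  (3; 2),  (4; 1) }


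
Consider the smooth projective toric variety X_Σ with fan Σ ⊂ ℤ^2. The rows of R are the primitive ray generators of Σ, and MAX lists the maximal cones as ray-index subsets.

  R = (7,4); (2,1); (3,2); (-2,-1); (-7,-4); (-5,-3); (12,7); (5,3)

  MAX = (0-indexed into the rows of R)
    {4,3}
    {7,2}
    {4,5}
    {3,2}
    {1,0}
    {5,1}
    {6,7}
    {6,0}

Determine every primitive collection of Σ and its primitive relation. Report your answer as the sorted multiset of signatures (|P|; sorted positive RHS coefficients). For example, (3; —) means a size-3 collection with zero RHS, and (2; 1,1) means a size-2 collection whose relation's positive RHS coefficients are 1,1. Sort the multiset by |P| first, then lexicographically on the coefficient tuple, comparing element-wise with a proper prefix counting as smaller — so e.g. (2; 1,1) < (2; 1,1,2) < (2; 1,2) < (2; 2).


|primitive collections| = 20. Relations:

  P={0,4}:  v_{0} + v_{4} = 0  ⇒ sig = (2; —)
  P={1,3}:  v_{1} + v_{3} = 0  ⇒ sig = (2; —)
  P={5,7}:  v_{5} + v_{7} = 0  ⇒ sig = (2; —)
  P={0,3}:  v_{0} + v_{3} = v_{7}  ⇒ sig = (2; 1)
  P={0,5}:  v_{0} + v_{5} = v_{1}  ⇒ sig = (2; 1)
  P={0,7}:  v_{0} + v_{7} = v_{6}  ⇒ sig = (2; 1)
  P={1,2}:  v_{1} + v_{2} = v_{7}  ⇒ sig = (2; 1)
  P={1,4}:  v_{1} + v_{4} = v_{5}  ⇒ sig = (2; 1)
  P={1,7}:  v_{1} + v_{7} = v_{0}  ⇒ sig = (2; 1)
  P={2,5}:  v_{2} + v_{5} = v_{3}  ⇒ sig = (2; 1)
  P={3,5}:  v_{3} + v_{5} = v_{4}  ⇒ sig = (2; 1)
  P={3,7}:  v_{3} + v_{7} = v_{2}  ⇒ sig = (2; 1)
  P={4,6}:  v_{4} + v_{6} = v_{7}  ⇒ sig = (2; 1)
  P={4,7}:  v_{4} + v_{7} = v_{3}  ⇒ sig = (2; 1)
  P={5,6}:  v_{5} + v_{6} = v_{0}  ⇒ sig = (2; 1)
  P={0,2}:  v_{0} + v_{2} = 2·v_{7}  ⇒ sig = (2; 2)
  P={1,6}:  v_{1} + v_{6} = 2·v_{0}  ⇒ sig = (2; 2)
  P={2,4}:  v_{2} + v_{4} = 2·v_{3}  ⇒ sig = (2; 2)
  P={3,6}:  v_{3} + v_{6} = 2·v_{7}  ⇒ sig = (2; 2)
  P={2,6}:  v_{2} + v_{6} = 3·v_{7}  ⇒ sig = (2; 3)

Signatures (|P|; sorted positive RHS coefficients), sorted:
{ (2; —) ×3,  (2; 1) ×12,  (2; 2) ×4,  (2; 3) }


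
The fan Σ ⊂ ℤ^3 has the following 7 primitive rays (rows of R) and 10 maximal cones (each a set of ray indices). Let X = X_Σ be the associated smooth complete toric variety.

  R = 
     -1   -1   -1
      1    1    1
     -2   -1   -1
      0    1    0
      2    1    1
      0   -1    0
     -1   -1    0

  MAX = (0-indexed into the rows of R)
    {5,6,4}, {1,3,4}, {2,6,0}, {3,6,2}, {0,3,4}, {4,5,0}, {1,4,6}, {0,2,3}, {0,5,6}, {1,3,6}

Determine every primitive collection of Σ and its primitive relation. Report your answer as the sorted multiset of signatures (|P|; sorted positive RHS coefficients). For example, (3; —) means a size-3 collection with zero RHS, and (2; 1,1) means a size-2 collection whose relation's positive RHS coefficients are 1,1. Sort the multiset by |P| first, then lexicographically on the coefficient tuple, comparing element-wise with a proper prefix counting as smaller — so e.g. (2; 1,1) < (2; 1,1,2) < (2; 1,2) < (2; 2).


9 collections generate NE(X_Σ); each relation:

  P={0,1}:  v_{0} + v_{1} = 0 — sig = (2; —)
  P={2,4}:  v_{2} + v_{4} = 0 — sig = (2; —)
  P={3,5}:  v_{3} + v_{5} = 0 — sig = (2; —)
  P={1,2}:  v_{1} + v_{2} = v_{3} + v_{6} — sig = (2; 1,1)
  P={1,5}:  v_{1} + v_{5} = v_{4} + v_{6} — sig = (2; 1,1)
  P={2,5}:  v_{2} + v_{5} = v_{0} + v_{6} — sig = (2; 1,1)
  P={0,3,6}:  v_{0} + v_{3} + v_{6} = v_{2} — sig = (3; 1)
  P={0,4,6}:  v_{0} + v_{4} + v_{6} = v_{5} — sig = (3; 1)
  P={3,4,6}:  v_{3} + v_{4} + v_{6} = v_{1} — sig = (3; 1)

Sorted signature multiset PRS(X):
    |P|=2: 6 collections, coeffs (), (), (), (1,1), (1,1), (1,1)
    |P|=3: 3 collections, coeffs (1), (1), (1)


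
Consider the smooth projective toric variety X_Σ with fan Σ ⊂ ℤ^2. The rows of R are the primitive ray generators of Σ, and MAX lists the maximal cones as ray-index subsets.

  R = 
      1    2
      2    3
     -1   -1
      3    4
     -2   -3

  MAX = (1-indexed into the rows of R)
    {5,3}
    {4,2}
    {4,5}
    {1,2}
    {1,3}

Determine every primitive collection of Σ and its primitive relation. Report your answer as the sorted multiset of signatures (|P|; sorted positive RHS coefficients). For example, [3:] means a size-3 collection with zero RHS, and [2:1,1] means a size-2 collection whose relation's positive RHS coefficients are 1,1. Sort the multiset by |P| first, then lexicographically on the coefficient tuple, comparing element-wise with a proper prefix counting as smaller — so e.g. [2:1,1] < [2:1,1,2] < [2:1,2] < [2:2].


Δ(Σ) — 5 vertices, 5 min non-faces:

  • {2,5}:  v_{2} + v_{5} = 0  ⇒ sig = [2:]
  • {1,5}:  v_{1} + v_{5} = v_{3}  ⇒ sig = [2:1]
  • {2,3}:  v_{2} + v_{3} = v_{1}  ⇒ sig = [2:1]
  • {3,4}:  v_{3} + v_{4} = v_{2}  ⇒ sig = [2:1]
  • {1,4}:  v_{1} + v_{4} = 2·v_{2}  ⇒ sig = [2:2]

Hence PRS(X_Σ) =
    [2:]
    [2:1]
    [2:1]
    [2:1]
    [2:2]
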